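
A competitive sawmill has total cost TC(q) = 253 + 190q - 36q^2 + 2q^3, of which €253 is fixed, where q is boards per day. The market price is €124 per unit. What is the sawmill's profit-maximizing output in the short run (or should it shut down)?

From TC, MC = TC'(q) = 190 - 72q + 6q^2 and AVC = VC/q = 190 - 36q + 2q^2.
The AVC parabola has its vertex at q = 36/4 = 9, where AVC = 190 - 36·9 + 2·9^2 = €28.
P = €124 exceeds min AVC = €28, so the firm stays open.
Set P = MC: 124 = 190 - 72q + 6q^2 → 66 - 72q + 6q^2 = 0. The roots are q = 1 and q = 11; the profit-maximizing output is on the rising part of MC, so q* = 11.
Check: AVC at q = 11 is €36 ≤ P, so revenue covers variable cost.
Profit = P·q − TC = 124·11 − 649 = €715.

Produce at q = 11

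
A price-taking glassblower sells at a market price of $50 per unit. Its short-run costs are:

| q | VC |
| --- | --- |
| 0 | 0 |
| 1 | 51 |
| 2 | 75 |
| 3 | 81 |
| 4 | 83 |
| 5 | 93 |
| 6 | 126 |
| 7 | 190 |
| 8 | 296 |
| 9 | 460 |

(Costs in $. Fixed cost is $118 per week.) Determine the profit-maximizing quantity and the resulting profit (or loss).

q = 6; profit = $56

Profit at each row (π = 50q − TC): q=0: -118; q=1: -119; q=2: -93; q=3: -49; q=4: -1; q=5: 39; q=6: 56; q=7: 42; q=8: -14; q=9: -128.
Profit is maximized at q = 6. AVC there is 126/6 = $21 ≤ P, so producing beats shutting down (which would give -$118).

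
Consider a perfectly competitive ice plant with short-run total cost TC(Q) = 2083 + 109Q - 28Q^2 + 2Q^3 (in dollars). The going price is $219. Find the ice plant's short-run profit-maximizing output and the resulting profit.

Profit = -$147 at Q = 11

AVC = 109 - 28Q + 2Q^2 has its minimum $11 at Q = 7; price $219 clears that bar, so the firm operates.
With MC = 109 - 56Q + 6Q^2, P = MC on the upward-sloping part at Q* = 11.
TR = 219·11 = 2409. TC = 2083 + 473 = 2556. Profit = 2409 − 2556 = -$147.
By producing, the firm covers all variable cost plus $1936 of fixed cost; shutting down would lose the full $2083.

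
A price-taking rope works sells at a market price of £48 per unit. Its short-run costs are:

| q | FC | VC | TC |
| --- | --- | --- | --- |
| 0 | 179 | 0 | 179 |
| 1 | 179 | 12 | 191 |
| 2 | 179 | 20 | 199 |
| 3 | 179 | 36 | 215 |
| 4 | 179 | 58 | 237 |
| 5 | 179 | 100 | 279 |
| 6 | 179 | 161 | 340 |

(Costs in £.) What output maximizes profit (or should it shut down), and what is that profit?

Compute π = P·q − TC at each output: q=0: -179; q=1: -143; q=2: -103; q=3: -71; q=4: -45; q=5: -39; q=6: -52.
Profit is maximized at q = 5. AVC there is 100/5 = £20 ≤ P, so producing beats shutting down (which would give -£179).

q = 5; profit = -£39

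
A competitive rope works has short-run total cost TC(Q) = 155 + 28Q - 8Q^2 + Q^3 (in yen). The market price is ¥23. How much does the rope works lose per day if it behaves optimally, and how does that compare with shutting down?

Profit = -¥105 at Q = 5

AVC = 28 - 8Q + Q^2 has its minimum ¥12 at Q = 4; price ¥23 clears that bar, so the firm operates.
MC = 28 - 16Q + 3Q^2. Setting P = MC and taking the root on the rising branch gives Q* = 5.
TR = 23·5 = 115. TC = 155 + 65 = 220. Profit = 115 − 220 = -¥105.
By producing, the firm covers all variable cost plus ¥50 of fixed cost; shutting down would lose the full ¥155.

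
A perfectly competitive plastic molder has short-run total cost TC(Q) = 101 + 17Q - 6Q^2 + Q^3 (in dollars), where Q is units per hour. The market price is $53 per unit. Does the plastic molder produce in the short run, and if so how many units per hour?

Variable cost is VC = 17Q - 6Q^2 + Q^3, so AVC = VC/Q = 17 - 6Q + Q^2 and MC = dTC/dQ = 17 - 12Q + 3Q^2.
The AVC parabola has its vertex at Q = 6/2 = 3, where AVC = 17 - 6·3 + 3^2 = $8.
Because $53 ≥ $8, revenue can cover variable cost; the firm operates.
Solving P = MC: -36 - 12Q + 3Q^2 = 0 ⇒ Q = -2 or 6. On the upward-sloping branch, Q* = 6.
Check: AVC at Q = 6 is $17 ≤ P, so revenue covers variable cost.
Profit = P·Q − TC = 53·6 − 203 = $115.

Produce at Q = 6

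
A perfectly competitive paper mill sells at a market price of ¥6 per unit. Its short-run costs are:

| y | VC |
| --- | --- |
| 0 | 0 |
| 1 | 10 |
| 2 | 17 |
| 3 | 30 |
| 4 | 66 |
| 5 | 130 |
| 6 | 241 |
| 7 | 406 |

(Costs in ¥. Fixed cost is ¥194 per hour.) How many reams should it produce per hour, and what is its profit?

y = 0 (shut down); profit = -¥194

Profit at each row (π = 6y − TC): y=0: -194; y=1: -198; y=2: -199; y=3: -206; y=4: -236; y=5: -294; y=6: -399; y=7: -558.
Profit is highest at y = 0. Equivalently, the lowest AVC in the table is 17/2 ≈ ¥8.50 at y = 2, and P = ¥6 falls below it — price never covers variable cost, so the firm shuts down and loses only its fixed cost.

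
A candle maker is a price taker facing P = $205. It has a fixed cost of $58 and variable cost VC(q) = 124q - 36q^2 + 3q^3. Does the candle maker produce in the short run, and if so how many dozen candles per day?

Produce at q = 9

Variable cost is VC = 124q - 36q^2 + 3q^3, so AVC = VC/q = 124 - 36q + 3q^2 and MC = dTC/dq = 124 - 72q + 9q^2.
AVC is minimized where dAVC/dq = -36 + 6q = 0, at q = 6; min AVC = 124 - 36·6 + 3·6^2 = $16.
Because $205 ≥ $16, revenue can cover variable cost; the firm operates.
Set P = MC: 205 = 124 - 72q + 9q^2 → -81 - 72q + 9q^2 = 0. The roots are q = -1 and q = 9; the profit-maximizing output is on the rising part of MC, so q* = 9.
Check: AVC at q = 9 is $43 ≤ P, so revenue covers variable cost.
Profit = P·q − TC = 205·9 − 445 = $1400.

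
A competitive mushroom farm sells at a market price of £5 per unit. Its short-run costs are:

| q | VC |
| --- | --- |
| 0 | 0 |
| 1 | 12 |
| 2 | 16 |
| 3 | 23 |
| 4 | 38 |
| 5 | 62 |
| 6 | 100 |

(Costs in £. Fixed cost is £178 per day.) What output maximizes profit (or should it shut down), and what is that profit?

q = 0 (shut down); profit = -£178

Tabulate TR − TC: q=0: -178; q=1: -185; q=2: -184; q=3: -186; q=4: -196; q=5: -215; q=6: -248.
Profit is highest at q = 0. Equivalently, the lowest AVC in the table is 23/3 ≈ £7.67 at q = 3, and P = £5 falls below it — price never covers variable cost, so the firm shuts down and loses only its fixed cost.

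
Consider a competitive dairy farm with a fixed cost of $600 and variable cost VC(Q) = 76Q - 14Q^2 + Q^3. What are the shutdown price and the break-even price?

Shutdown price = min AVC. AVC = 76 - 14Q + Q^2, with vertex at Q = 7 and minimum $27.
ATC = 600/Q + 76 - 14Q + Q^2. Setting dATC/dQ = −600/Q^2 − 14 + 2Q = 0 gives Q = 10 (since 2·10^3 − 14·10^2 = 600).
min ATC = 600/10 + 76 − 14·10 + 10^2 = $96. That is the break-even price.
For $27 ≤ P < $96 the firm produces at a loss; below $27 it shuts down.

Shutdown price = $27; break-even price = $96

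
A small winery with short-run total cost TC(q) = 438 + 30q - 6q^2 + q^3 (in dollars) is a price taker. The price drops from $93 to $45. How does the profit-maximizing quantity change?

Output falls from 7 to 5

MC = 30 - 12q + 3q^2; the shutdown threshold is min AVC = $21 (at q = 3).
At P = $93 ≥ min AVC, set P = MC on the rising branch: q = 7.
At P = $45 ≥ min AVC, set P = MC: q = 5. The firm stays open but cuts output.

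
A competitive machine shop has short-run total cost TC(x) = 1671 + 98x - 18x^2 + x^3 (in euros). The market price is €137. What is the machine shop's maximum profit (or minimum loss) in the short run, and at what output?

AVC = 98 - 18x + x^2; min AVC = €17 at x = 9. Since P = €137 ≥ min AVC, the firm produces.
MC = 98 - 36x + 3x^2. Setting P = MC and taking the root on the rising branch gives x* = 13.
TR = 137·13 = 1781. TC = 1671 + 429 = 2100. Profit = 1781 − 2100 = -€319.
That loss of €319 beats the €1671 the firm would lose by shutting down; producing recovers €1352 of fixed cost.

Profit = -€319 at x = 13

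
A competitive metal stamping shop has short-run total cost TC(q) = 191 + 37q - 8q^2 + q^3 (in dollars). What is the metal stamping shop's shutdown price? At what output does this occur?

$21 per unit, at q = 4

Short-run supply begins at min AVC. From VC = 37q - 8q^2 + q^3, AVC = 37 - 8q + q^2.
At the minimum of AVC, MC = AVC. MC = 37 - 16q + 3q^2; setting MC = AVC gives 2q^2 - 8q = 0, so q = 4. min AVC = 21.
For P < $21 the firm produces nothing.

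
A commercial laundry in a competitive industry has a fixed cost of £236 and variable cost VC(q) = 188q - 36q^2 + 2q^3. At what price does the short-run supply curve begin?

Short-run supply begins at min AVC. From VC = 188q - 36q^2 + 2q^3, AVC = 188 - 36q + 2q^2.
dAVC/dq = -36 + 4q = 0 gives q = 9. min AVC = 188 - 36·9 + 2·9^2 = 26.
The firm shuts down for any P below £26.

£26 per unit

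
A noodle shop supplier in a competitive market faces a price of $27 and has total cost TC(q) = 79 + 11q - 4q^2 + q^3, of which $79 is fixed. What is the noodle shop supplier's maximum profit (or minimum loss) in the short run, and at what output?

Profit = -$15 at q = 4

AVC = 11 - 4q + q^2; min AVC = $7 at q = 2. Since P = $27 ≥ min AVC, the firm produces.
MC = 11 - 8q + 3q^2. Setting P = MC and taking the root on the rising branch gives q* = 4.
TR = 27·4 = 108. TC = 79 + 44 = 123. Profit = 108 − 123 = -$15.
Shutting down would mean losing the fixed cost of $79, so operating at a loss of $15 is better by $64.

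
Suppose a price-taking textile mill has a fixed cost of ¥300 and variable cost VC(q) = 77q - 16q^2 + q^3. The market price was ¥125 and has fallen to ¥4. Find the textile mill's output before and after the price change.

MC = 77 - 32q + 3q^2; the shutdown threshold is min AVC = ¥13 (at q = 8).
With P = ¥125 above the shutdown price, P = MC gives q = 12.
At P = ¥4 < min AVC = ¥13, price no longer covers variable cost at any output, so the firm shuts down: q = 0.

Output falls from 12 to 0 (the firm shuts down)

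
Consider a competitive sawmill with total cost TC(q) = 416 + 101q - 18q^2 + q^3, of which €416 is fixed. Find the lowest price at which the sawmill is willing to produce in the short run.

The firm shuts down when price falls below the minimum of average variable cost. AVC = VC/q = 101 - 18q + q^2.
dAVC/dq = -18 + 2q = 0 gives q = 9. min AVC = 101 - 18·9 + 9^2 = 20.
So the shutdown price is €20.

€20 per unit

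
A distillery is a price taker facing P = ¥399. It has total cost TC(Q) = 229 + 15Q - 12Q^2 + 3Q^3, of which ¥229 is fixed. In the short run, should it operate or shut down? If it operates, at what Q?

From TC, MC = TC'(Q) = 15 - 24Q + 9Q^2 and AVC = VC/Q = 15 - 12Q + 3Q^2.
AVC is minimized where dAVC/dQ = -12 + 6Q = 0, at Q = 2; min AVC = 15 - 12·2 + 3·2^2 = ¥3.
Because ¥399 ≥ ¥3, revenue can cover variable cost; the firm operates.
P = MC gives -384 - 24Q + 9Q^2 = 0, with roots -16/3 and 8. Take the larger (rising MC): Q* = 8.
Check: AVC at Q = 8 is ¥111 ≤ P, so revenue covers variable cost.
Profit = P·Q − TC = 399·8 − 1117 = ¥2075.

Produce at Q = 8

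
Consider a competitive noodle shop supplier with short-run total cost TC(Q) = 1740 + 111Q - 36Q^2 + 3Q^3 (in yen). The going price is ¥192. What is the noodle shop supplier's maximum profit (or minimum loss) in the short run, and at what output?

Profit = -¥282 at Q = 9

AVC = 111 - 36Q + 3Q^2 has its minimum ¥3 at Q = 6; price ¥192 clears that bar, so the firm operates.
MC = 111 - 72Q + 9Q^2. Setting P = MC and taking the root on the rising branch gives Q* = 9.
TR = 192·9 = 1728. TC = 1740 + 270 = 2010. Profit = 1728 − 2010 = -¥282.
By producing, the firm covers all variable cost plus ¥1458 of fixed cost; shutting down would lose the full ¥1740.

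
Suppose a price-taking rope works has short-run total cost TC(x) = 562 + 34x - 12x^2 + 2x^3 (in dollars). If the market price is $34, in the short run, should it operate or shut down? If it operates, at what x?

Produce at x = 4

From TC, MC = TC'(x) = 34 - 24x + 6x^2 and AVC = VC/x = 34 - 12x + 2x^2.
AVC hits its minimum where MC = AVC, at x = 3, giving min AVC = 34 - 12·3 + 2·3^2 = $16.
Since P = $34 ≥ min AVC = $16, price covers variable cost and the firm should produce.
Solving P = MC: -24x + 6x^2 = 0 ⇒ x = 0 or 4. On the upward-sloping branch, x* = 4.
Check: AVC at x = 4 is $18 ≤ P, so revenue covers variable cost.
Profit = P·x − TC = 34·4 − 634 = -$498, a loss, but smaller than the $562 fixed cost the firm would lose by shutting down.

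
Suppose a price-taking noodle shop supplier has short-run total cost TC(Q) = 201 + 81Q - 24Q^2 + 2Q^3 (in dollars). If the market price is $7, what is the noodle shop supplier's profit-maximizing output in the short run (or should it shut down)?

Shut down

Variable cost is VC = 81Q - 24Q^2 + 2Q^3, so AVC = VC/Q = 81 - 24Q + 2Q^2 and MC = dTC/dQ = 81 - 48Q + 6Q^2.
AVC hits its minimum where MC = AVC, at Q = 6, giving min AVC = 81 - 24·6 + 2·6^2 = $9.
P = $7 lies below min AVC = $9; no output level covers variable cost.
Shutting down limits the loss to fixed cost, $201.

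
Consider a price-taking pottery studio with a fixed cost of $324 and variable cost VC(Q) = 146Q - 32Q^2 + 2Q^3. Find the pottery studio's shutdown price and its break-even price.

Shutdown price = $18; break-even price = $56

Shutdown price = min AVC. AVC = 146 - 32Q + 2Q^2, with vertex at Q = 8 and minimum $18.
ATC = 324/Q + 146 - 32Q + 2Q^2. Setting dATC/dQ = −324/Q^2 − 32 + 4Q = 0 gives Q = 9 (since 4·9^3 − 32·9^2 = 324).
min ATC = 324/9 + 146 − 32·9 + 2·9^2 = $56. That is the break-even price.
For $18 ≤ P < $56 the firm produces at a loss; below $18 it shuts down.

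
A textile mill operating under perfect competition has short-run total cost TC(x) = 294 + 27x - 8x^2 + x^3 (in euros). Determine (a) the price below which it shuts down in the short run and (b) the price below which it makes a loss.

Shutdown price = min AVC. AVC = 27 - 8x + x^2, with vertex at x = 4 and minimum €11.
ATC = 294/x + 27 - 8x + x^2. Setting dATC/dx = −294/x^2 − 8 + 2x = 0 gives x = 7 (since 2·7^3 − 8·7^2 = 294).
min ATC = 294/7 + 27 − 8·7 + 7^2 = €62. That is the break-even price.
Between these two prices the firm operates at a loss; above €62 it earns a profit.

Shutdown price = €11; break-even price = €62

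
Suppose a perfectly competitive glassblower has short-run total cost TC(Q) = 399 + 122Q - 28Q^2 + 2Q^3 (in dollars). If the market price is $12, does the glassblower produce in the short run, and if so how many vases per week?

Variable cost is VC = 122Q - 28Q^2 + 2Q^3, so AVC = VC/Q = 122 - 28Q + 2Q^2 and MC = dTC/dQ = 122 - 56Q + 6Q^2.
AVC is minimized where dAVC/dQ = -28 + 4Q = 0, at Q = 7; min AVC = 122 - 28·7 + 2·7^2 = $24.
With P < min AVC ($12 < $24), every unit sold adds to the loss.
The firm minimizes its loss by shutting down and losing only its fixed cost of $399.

Shut down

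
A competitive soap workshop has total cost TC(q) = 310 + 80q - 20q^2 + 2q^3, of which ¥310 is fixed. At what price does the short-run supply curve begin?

¥30 per unit

The firm shuts down when price falls below the minimum of average variable cost. AVC = VC/q = 80 - 20q + 2q^2.
At the minimum of AVC, MC = AVC. MC = 80 - 40q + 6q^2; setting MC = AVC gives 4q^2 - 20q = 0, so q = 5. min AVC = 30.
The firm shuts down for any P below ¥30.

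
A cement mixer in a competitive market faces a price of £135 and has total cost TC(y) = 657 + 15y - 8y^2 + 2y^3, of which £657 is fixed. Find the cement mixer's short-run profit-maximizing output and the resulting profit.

AVC = 15 - 8y + 2y^2 has its minimum £7 at y = 2; price £135 clears that bar, so the firm operates.
MC = 15 - 16y + 6y^2. Setting P = MC and taking the root on the rising branch gives y* = 6.
TR = 135·6 = 810. TC = 657 + 234 = 891. Profit = 810 − 891 = -£81.
That loss of £81 beats the £657 the firm would lose by shutting down; producing recovers £576 of fixed cost.

Profit = -£81 at y = 6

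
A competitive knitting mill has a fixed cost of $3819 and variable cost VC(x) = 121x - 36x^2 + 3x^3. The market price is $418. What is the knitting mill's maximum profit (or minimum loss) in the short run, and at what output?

AVC = 121 - 36x + 3x^2; min AVC = $13 at x = 6. Since P = $418 ≥ min AVC, the firm produces.
MC = 121 - 72x + 9x^2. Setting P = MC and taking the root on the rising branch gives x* = 11.
TR = 418·11 = 4598. TC = 3819 + 968 = 4787. Profit = 4598 − 4787 = -$189.
That loss of $189 beats the $3819 the firm would lose by shutting down; producing recovers $3630 of fixed cost.

Profit = -$189 at x = 11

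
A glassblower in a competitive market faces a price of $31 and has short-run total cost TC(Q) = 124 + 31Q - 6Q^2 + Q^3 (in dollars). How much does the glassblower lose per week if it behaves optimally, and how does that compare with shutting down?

AVC = 31 - 6Q + Q^2 has its minimum $22 at Q = 3; price $31 clears that bar, so the firm operates.
With MC = 31 - 12Q + 3Q^2, P = MC on the upward-sloping part at Q* = 4.
TR = 31·4 = 124. TC = 124 + 92 = 216. Profit = 124 − 216 = -$92.
By producing, the firm covers all variable cost plus $32 of fixed cost; shutting down would lose the full $124.

Profit = -$92 at Q = 4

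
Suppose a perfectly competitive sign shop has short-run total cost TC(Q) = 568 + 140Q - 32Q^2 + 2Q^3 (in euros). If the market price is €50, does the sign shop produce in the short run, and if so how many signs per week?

Produce at Q = 9

From TC, MC = TC'(Q) = 140 - 64Q + 6Q^2 and AVC = VC/Q = 140 - 32Q + 2Q^2.
The AVC parabola has its vertex at Q = 32/4 = 8, where AVC = 140 - 32·8 + 2·8^2 = €12.
Since P = €50 ≥ min AVC = €12, price covers variable cost and the firm should produce.
Set P = MC: 50 = 140 - 64Q + 6Q^2 → 90 - 64Q + 6Q^2 = 0. The roots are Q = 5/3 and Q = 9; the profit-maximizing output is on the rising part of MC, so Q* = 9.
Check: AVC at Q = 9 is €14 ≤ P, so revenue covers variable cost.
Profit = P·Q − TC = 50·9 − 694 = -€244, a loss, but smaller than the €568 fixed cost the firm would lose by shutting down.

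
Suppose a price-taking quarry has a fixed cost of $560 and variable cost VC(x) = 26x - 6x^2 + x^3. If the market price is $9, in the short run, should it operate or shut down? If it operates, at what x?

Shut down

From TC, MC = TC'(x) = 26 - 12x + 3x^2 and AVC = VC/x = 26 - 6x + x^2.
The AVC parabola has its vertex at x = 6/2 = 3, where AVC = 26 - 6·3 + 3^2 = $17.
P = $9 lies below min AVC = $17; no output level covers variable cost.
Shutting down limits the loss to fixed cost, $560.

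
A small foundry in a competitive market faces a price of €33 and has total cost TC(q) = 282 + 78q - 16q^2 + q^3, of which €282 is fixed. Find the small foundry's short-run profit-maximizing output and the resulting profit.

AVC = 78 - 16q + q^2 has its minimum €14 at q = 8; price €33 clears that bar, so the firm operates.
With MC = 78 - 32q + 3q^2, P = MC on the upward-sloping part at q* = 9.
TR = 33·9 = 297. TC = 282 + 135 = 417. Profit = 297 − 417 = -€120.
That loss of €120 beats the €282 the firm would lose by shutting down; producing recovers €162 of fixed cost.

Profit = -€120 at q = 9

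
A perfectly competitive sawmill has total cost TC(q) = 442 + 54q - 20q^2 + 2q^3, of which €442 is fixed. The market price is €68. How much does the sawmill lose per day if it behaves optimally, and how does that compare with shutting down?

AVC = 54 - 20q + 2q^2 has its minimum €4 at q = 5; price €68 clears that bar, so the firm operates.
With MC = 54 - 40q + 6q^2, P = MC on the upward-sloping part at q* = 7.
TR = 68·7 = 476. TC = 442 + 84 = 526. Profit = 476 − 526 = -€50.
That loss of €50 beats the €442 the firm would lose by shutting down; producing recovers €392 of fixed cost.

Profit = -€50 at q = 7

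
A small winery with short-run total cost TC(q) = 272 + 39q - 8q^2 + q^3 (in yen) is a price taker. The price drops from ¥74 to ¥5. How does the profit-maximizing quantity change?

AVC = 39 - 8q + q^2, minimized at q = 4 where min AVC = ¥23. MC = 39 - 16q + 3q^2.
With P = ¥74 above the shutdown price, P = MC gives q = 7.
At P = ¥5 < min AVC = ¥23, price no longer covers variable cost at any output, so the firm shuts down: q = 0.

Output falls from 7 to 0 (the firm shuts down)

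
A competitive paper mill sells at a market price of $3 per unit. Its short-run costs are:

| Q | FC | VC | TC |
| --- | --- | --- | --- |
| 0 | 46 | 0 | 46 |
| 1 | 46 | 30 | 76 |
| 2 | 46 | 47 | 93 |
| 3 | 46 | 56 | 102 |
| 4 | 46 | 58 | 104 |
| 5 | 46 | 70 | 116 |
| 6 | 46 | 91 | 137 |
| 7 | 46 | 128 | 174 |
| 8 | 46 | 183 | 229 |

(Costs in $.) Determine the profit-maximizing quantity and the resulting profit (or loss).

Compute π = P·Q − TC at each output: Q=0: -46; Q=1: -73; Q=2: -87; Q=3: -93; Q=4: -92; Q=5: -101; Q=6: -119; Q=7: -153; Q=8: -205.
Profit is highest at Q = 0. Equivalently, the lowest AVC in the table is 70/5 ≈ $14 at Q = 5, and P = $3 falls below it — price never covers variable cost, so the firm shuts down and loses only its fixed cost.

Q = 0 (shut down); profit = -$46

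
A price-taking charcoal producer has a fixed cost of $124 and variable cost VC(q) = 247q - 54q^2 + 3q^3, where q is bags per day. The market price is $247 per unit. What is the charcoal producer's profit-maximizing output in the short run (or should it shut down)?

Produce at q = 12

Strip out fixed cost: VC = 247q - 54q^2 + 3q^3. Then AVC = 247 - 54q + 3q^2 and MC = 247 - 108q + 9q^2.
The AVC parabola has its vertex at q = 54/6 = 9, where AVC = 247 - 54·9 + 3·9^2 = $4.
Because $247 ≥ $4, revenue can cover variable cost; the firm operates.
Solving P = MC: -108q + 9q^2 = 0 ⇒ q = 0 or 12. On the upward-sloping branch, q* = 12.
Check: AVC at q = 12 is $31 ≤ P, so revenue covers variable cost.
Profit = P·q − TC = 247·12 − 496 = $2468.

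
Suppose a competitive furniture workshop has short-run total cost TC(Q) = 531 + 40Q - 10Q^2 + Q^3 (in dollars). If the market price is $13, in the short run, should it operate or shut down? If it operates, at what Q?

From TC, MC = TC'(Q) = 40 - 20Q + 3Q^2 and AVC = VC/Q = 40 - 10Q + Q^2.
The AVC parabola has its vertex at Q = 10/2 = 5, where AVC = 40 - 10·5 + 5^2 = $15.
Since P = $13 < min AVC = $15, price fails to cover variable cost at any output.
Best response: produce nothing and absorb the $531 fixed cost.

Shut down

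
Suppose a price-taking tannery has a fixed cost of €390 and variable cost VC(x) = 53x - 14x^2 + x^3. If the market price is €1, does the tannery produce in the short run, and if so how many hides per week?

Variable cost is VC = 53x - 14x^2 + x^3, so AVC = VC/x = 53 - 14x + x^2 and MC = dTC/dx = 53 - 28x + 3x^2.
The AVC parabola has its vertex at x = 14/2 = 7, where AVC = 53 - 14·7 + 7^2 = €4.
P = €1 lies below min AVC = €4; no output level covers variable cost.
The firm minimizes its loss by shutting down and losing only its fixed cost of €390.

Shut down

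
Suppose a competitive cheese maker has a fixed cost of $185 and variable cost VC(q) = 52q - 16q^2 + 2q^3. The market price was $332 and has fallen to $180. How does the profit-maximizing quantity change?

Output falls from 10 to 8

MC = 52 - 32q + 6q^2; the shutdown threshold is min AVC = $20 (at q = 4).
With P = $332 above the shutdown price, P = MC gives q = 10.
At P = $180 ≥ min AVC, set P = MC: q = 8. The firm stays open but cuts output.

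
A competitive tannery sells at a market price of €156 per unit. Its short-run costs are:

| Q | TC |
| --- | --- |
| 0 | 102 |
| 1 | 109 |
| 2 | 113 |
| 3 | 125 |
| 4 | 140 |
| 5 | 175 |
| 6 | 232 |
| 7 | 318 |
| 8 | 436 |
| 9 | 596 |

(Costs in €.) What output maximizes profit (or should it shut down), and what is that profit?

Compute π = P·Q − TC at each output: Q=0: -102; Q=1: 47; Q=2: 199; Q=3: 343; Q=4: 484; Q=5: 605; Q=6: 704; Q=7: 774; Q=8: 812; Q=9: 808.
Profit is maximized at Q = 8. AVC there is 334/8 = €41.75 ≤ P, so producing beats shutting down (which would give -€102).

Q = 8; profit = €812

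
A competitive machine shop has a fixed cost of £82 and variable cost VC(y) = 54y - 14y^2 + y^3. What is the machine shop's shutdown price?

£5 per unit

The shutdown price is the minimum of AVC. VC = 54y - 14y^2 + y^3, so AVC = 54 - 14y + y^2.
At the minimum of AVC, MC = AVC. MC = 54 - 28y + 3y^2; setting MC = AVC gives 2y^2 - 14y = 0, so y = 7. min AVC = 5.
For P < £5 the firm produces nothing.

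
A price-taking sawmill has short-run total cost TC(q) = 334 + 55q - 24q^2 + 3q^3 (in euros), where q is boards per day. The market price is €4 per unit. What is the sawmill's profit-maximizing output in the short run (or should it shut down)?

Shut down

From TC, MC = TC'(q) = 55 - 48q + 9q^2 and AVC = VC/q = 55 - 24q + 3q^2.
AVC hits its minimum where MC = AVC, at q = 4, giving min AVC = 55 - 24·4 + 3·4^2 = €7.
P = €4 lies below min AVC = €7; no output level covers variable cost.
Best response: produce nothing and absorb the €334 fixed cost.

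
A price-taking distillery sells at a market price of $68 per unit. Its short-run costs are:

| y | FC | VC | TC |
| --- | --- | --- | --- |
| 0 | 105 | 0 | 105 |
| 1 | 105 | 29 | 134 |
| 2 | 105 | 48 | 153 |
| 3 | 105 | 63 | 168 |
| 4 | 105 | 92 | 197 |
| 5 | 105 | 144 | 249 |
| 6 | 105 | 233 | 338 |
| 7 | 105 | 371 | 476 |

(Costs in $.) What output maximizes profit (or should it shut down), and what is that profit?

Profit at each row (π = 68y − TC): y=0: -105; y=1: -66; y=2: -17; y=3: 36; y=4: 75; y=5: 91; y=6: 70; y=7: 0.
Profit is maximized at y = 5. AVC there is 144/5 = $28.80 ≤ P, so producing beats shutting down (which would give -$105).

y = 5; profit = $91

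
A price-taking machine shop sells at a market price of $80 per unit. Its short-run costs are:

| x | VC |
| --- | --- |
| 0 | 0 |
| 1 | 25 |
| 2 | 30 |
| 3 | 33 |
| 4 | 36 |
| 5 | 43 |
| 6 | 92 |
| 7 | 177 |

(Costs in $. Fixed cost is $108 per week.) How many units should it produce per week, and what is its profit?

Profit at each row (π = 80x − TC): x=0: -108; x=1: -53; x=2: 22; x=3: 99; x=4: 176; x=5: 249; x=6: 280; x=7: 275.
Profit is maximized at x = 6. AVC there is 92/6 = $15.33 ≤ P, so producing beats shutting down (which would give -$108).

x = 6; profit = $280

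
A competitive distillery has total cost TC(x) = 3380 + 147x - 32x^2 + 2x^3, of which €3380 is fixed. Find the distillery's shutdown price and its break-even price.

Shutdown price = €19; break-even price = €329

AVC = 147 - 32x + 2x^2; minimized at x = 8, giving min AVC = €19. That is the shutdown price.
ATC = 3380/x + 147 - 32x + 2x^2. Setting dATC/dx = −3380/x^2 − 32 + 4x = 0 gives x = 13 (since 4·13^3 − 32·13^2 = 3380).
min ATC = 3380/13 + 147 − 32·13 + 2·13^2 = €329. That is the break-even price.
For €19 ≤ P < €329 the firm produces at a loss; below €19 it shuts down.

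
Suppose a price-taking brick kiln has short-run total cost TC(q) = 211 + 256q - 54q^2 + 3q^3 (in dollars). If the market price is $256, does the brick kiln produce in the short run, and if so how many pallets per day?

Produce at q = 12

From TC, MC = TC'(q) = 256 - 108q + 9q^2 and AVC = VC/q = 256 - 54q + 3q^2.
AVC is minimized where dAVC/dq = -54 + 6q = 0, at q = 9; min AVC = 256 - 54·9 + 3·9^2 = $13.
Since P = $256 ≥ min AVC = $13, price covers variable cost and the firm should produce.
Solving P = MC: -108q + 9q^2 = 0 ⇒ q = 0 or 12. On the upward-sloping branch, q* = 12.
Check: AVC at q = 12 is $40 ≤ P, so revenue covers variable cost.
Profit = P·q − TC = 256·12 − 691 = $2381.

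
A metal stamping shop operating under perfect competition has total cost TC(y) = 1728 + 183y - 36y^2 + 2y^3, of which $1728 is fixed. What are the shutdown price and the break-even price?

Shutdown price = $21; break-even price = $183

AVC = 183 - 36y + 2y^2; minimized at y = 9, giving min AVC = $21. That is the shutdown price.
ATC = 1728/y + 183 - 36y + 2y^2. Setting dATC/dy = −1728/y^2 − 36 + 4y = 0 gives y = 12 (since 4·12^3 − 36·12^2 = 1728).
min ATC = 1728/12 + 183 − 36·12 + 2·12^2 = $183. That is the break-even price.
Between these two prices the firm operates at a loss; above $183 it earns a profit.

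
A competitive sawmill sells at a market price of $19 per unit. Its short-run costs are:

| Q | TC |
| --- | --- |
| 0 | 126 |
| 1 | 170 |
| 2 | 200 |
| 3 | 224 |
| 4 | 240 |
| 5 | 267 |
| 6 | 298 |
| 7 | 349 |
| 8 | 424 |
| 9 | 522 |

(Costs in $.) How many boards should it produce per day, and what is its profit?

Tabulate TR − TC: Q=0: -126; Q=1: -151; Q=2: -162; Q=3: -167; Q=4: -164; Q=5: -172; Q=6: -184; Q=7: -216; Q=8: -272; Q=9: -351.
Profit is highest at Q = 0. Equivalently, the lowest AVC in the table is 141/5 ≈ $28.20 at Q = 5, and P = $19 falls below it — price never covers variable cost, so the firm shuts down and loses only its fixed cost.

Q = 0 (shut down); profit = -$126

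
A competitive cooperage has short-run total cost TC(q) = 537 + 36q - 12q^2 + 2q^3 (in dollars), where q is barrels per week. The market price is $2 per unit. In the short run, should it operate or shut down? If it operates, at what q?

Strip out fixed cost: VC = 36q - 12q^2 + 2q^3. Then AVC = 36 - 12q + 2q^2 and MC = 36 - 24q + 6q^2.
AVC is minimized where dAVC/dq = -12 + 4q = 0, at q = 3; min AVC = 36 - 12·3 + 2·3^2 = $18.
With P < min AVC ($2 < $18), every unit sold adds to the loss.
Best response: produce nothing and absorb the $537 fixed cost.

Shut down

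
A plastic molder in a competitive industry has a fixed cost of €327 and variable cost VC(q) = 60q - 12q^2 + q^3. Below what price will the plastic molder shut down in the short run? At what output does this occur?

€24 per unit, at q = 6

The firm shuts down when price falls below the minimum of average variable cost. AVC = VC/q = 60 - 12q + q^2.
At the minimum of AVC, MC = AVC. MC = 60 - 24q + 3q^2; setting MC = AVC gives 2q^2 - 12q = 0, so q = 6. min AVC = 24.
For P < €24 the firm produces nothing.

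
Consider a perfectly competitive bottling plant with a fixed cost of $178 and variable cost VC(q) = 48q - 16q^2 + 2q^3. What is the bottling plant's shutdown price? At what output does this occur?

$16 per unit, at q = 4

The firm shuts down when price falls below the minimum of average variable cost. AVC = VC/q = 48 - 16q + 2q^2.
At the minimum of AVC, MC = AVC. MC = 48 - 32q + 6q^2; setting MC = AVC gives 4q^2 - 16q = 0, so q = 4. min AVC = 16.
So the shutdown price is $16.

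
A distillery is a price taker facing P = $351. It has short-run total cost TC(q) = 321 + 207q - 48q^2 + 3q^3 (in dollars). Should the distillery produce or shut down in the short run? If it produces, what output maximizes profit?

Produce at q = 12

From TC, MC = TC'(q) = 207 - 96q + 9q^2 and AVC = VC/q = 207 - 48q + 3q^2.
AVC is minimized where dAVC/dq = -48 + 6q = 0, at q = 8; min AVC = 207 - 48·8 + 3·8^2 = $15.
P = $351 exceeds min AVC = $15, so the firm stays open.
Solving P = MC: -144 - 96q + 9q^2 = 0 ⇒ q = -4/3 or 12. On the upward-sloping branch, q* = 12.
Check: AVC at q = 12 is $63 ≤ P, so revenue covers variable cost.
Profit = P·q − TC = 351·12 − 1077 = $3135.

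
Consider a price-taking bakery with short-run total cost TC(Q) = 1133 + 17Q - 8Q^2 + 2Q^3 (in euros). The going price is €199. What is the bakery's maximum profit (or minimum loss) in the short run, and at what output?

Profit = -€153 at Q = 7

AVC = 17 - 8Q + 2Q^2 has its minimum €9 at Q = 2; price €199 clears that bar, so the firm operates.
MC = 17 - 16Q + 6Q^2. Setting P = MC and taking the root on the rising branch gives Q* = 7.
TR = 199·7 = 1393. TC = 1133 + 413 = 1546. Profit = 1393 − 1546 = -€153.
That loss of €153 beats the €1133 the firm would lose by shutting down; producing recovers €980 of fixed cost.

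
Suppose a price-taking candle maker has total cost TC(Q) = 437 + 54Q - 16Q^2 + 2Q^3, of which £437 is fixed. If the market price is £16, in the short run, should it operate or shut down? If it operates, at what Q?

Variable cost is VC = 54Q - 16Q^2 + 2Q^3, so AVC = VC/Q = 54 - 16Q + 2Q^2 and MC = dTC/dQ = 54 - 32Q + 6Q^2.
AVC hits its minimum where MC = AVC, at Q = 4, giving min AVC = 54 - 16·4 + 2·4^2 = £22.
With P < min AVC (£16 < £22), every unit sold adds to the loss.
The firm minimizes its loss by shutting down and losing only its fixed cost of £437.

Shut down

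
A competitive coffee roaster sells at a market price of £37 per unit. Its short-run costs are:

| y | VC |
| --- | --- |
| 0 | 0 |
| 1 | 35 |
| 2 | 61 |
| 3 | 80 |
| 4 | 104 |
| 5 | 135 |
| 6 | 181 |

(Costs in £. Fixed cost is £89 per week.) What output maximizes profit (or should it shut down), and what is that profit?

Tabulate TR − TC: y=0: -89; y=1: -87; y=2: -76; y=3: -58; y=4: -45; y=5: -39; y=6: -48.
Profit is maximized at y = 5. AVC there is 135/5 = £27 ≤ P, so producing beats shutting down (which would give -£89).

y = 5; profit = -£39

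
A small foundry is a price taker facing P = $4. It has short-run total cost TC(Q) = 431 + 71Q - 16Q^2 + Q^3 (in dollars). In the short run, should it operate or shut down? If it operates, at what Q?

Shut down

Variable cost is VC = 71Q - 16Q^2 + Q^3, so AVC = VC/Q = 71 - 16Q + Q^2 and MC = dTC/dQ = 71 - 32Q + 3Q^2.
AVC is minimized where dAVC/dQ = -16 + 2Q = 0, at Q = 8; min AVC = 71 - 16·8 + 8^2 = $7.
P = $4 lies below min AVC = $7; no output level covers variable cost.
The firm minimizes its loss by shutting down and losing only its fixed cost of $431.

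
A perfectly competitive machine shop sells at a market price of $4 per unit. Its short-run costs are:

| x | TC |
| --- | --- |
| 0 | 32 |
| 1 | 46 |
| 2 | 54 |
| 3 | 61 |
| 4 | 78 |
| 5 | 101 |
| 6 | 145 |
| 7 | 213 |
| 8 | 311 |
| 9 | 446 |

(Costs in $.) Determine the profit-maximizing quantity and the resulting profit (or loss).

Tabulate TR − TC: x=0: -32; x=1: -42; x=2: -46; x=3: -49; x=4: -62; x=5: -81; x=6: -121; x=7: -185; x=8: -279; x=9: -410.
Profit is highest at x = 0. Equivalently, the lowest AVC in the table is 29/3 ≈ $9.67 at x = 3, and P = $4 falls below it — price never covers variable cost, so the firm shuts down and loses only its fixed cost.

x = 0 (shut down); profit = -$32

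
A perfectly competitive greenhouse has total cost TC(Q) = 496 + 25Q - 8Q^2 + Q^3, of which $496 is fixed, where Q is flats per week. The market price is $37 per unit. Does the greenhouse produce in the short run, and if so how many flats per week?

Produce at Q = 6

From TC, MC = TC'(Q) = 25 - 16Q + 3Q^2 and AVC = VC/Q = 25 - 8Q + Q^2.
The AVC parabola has its vertex at Q = 8/2 = 4, where AVC = 25 - 8·4 + 4^2 = $9.
Since P = $37 ≥ min AVC = $9, price covers variable cost and the firm should produce.
Set P = MC: 37 = 25 - 16Q + 3Q^2 → -12 - 16Q + 3Q^2 = 0. The roots are Q = -2/3 and Q = 6; the profit-maximizing output is on the rising part of MC, so Q* = 6.
Check: AVC at Q = 6 is $13 ≤ P, so revenue covers variable cost.
Profit = P·Q − TC = 37·6 − 574 = -$352, a loss, but smaller than the $496 fixed cost the firm would lose by shutting down.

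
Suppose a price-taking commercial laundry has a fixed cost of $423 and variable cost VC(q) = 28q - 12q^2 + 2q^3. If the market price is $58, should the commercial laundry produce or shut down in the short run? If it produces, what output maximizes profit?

From TC, MC = TC'(q) = 28 - 24q + 6q^2 and AVC = VC/q = 28 - 12q + 2q^2.
The AVC parabola has its vertex at q = 12/4 = 3, where AVC = 28 - 12·3 + 2·3^2 = $10.
Because $58 ≥ $10, revenue can cover variable cost; the firm operates.
Set P = MC: 58 = 28 - 24q + 6q^2 → -30 - 24q + 6q^2 = 0. The roots are q = -1 and q = 5; the profit-maximizing output is on the rising part of MC, so q* = 5.
Check: AVC at q = 5 is $18 ≤ P, so revenue covers variable cost.
Profit = P·q − TC = 58·5 − 513 = -$223, a loss, but smaller than the $423 fixed cost the firm would lose by shutting down.

Produce at q = 5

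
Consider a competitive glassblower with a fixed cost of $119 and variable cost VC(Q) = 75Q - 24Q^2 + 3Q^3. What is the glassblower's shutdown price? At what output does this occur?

Short-run supply begins at min AVC. From VC = 75Q - 24Q^2 + 3Q^3, AVC = 75 - 24Q + 3Q^2.
dAVC/dQ = -24 + 6Q = 0 gives Q = 4. min AVC = 75 - 24·4 + 3·4^2 = 27.
The firm shuts down for any P below $27.

$27 per unit, at Q = 4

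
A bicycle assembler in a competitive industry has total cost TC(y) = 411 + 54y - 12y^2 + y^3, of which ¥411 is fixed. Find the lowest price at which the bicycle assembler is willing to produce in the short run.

¥18 per unit

Short-run supply begins at min AVC. From VC = 54y - 12y^2 + y^3, AVC = 54 - 12y + y^2.
At the minimum of AVC, MC = AVC. MC = 54 - 24y + 3y^2; setting MC = AVC gives 2y^2 - 12y = 0, so y = 6. min AVC = 18.
So the shutdown price is ¥18.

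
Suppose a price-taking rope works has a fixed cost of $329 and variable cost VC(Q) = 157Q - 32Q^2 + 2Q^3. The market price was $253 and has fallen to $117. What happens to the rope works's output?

Output falls from 12 to 10

AVC = 157 - 32Q + 2Q^2, minimized at Q = 8 where min AVC = $29. MC = 157 - 64Q + 6Q^2.
At P = $253 ≥ min AVC, set P = MC on the rising branch: Q = 12.
At P = $117 ≥ min AVC, set P = MC: Q = 10. The firm stays open but cuts output.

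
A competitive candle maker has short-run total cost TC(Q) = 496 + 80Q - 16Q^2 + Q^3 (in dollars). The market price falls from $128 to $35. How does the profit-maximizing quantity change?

Output falls from 12 to 9

AVC = 80 - 16Q + Q^2, minimized at Q = 8 where min AVC = $16. MC = 80 - 32Q + 3Q^2.
With P = $128 above the shutdown price, P = MC gives Q = 12.
At P = $35 ≥ min AVC, set P = MC: Q = 9. The firm stays open but cuts output.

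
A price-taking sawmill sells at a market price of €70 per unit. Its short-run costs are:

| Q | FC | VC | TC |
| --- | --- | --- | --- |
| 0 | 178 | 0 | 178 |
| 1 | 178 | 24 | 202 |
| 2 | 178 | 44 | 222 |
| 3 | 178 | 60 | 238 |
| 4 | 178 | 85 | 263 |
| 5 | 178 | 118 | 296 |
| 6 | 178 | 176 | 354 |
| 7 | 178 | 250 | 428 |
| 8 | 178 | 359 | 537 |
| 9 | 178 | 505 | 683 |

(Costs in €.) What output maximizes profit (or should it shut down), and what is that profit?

Profit at each row (π = 70Q − TC): Q=0: -178; Q=1: -132; Q=2: -82; Q=3: -28; Q=4: 17; Q=5: 54; Q=6: 66; Q=7: 62; Q=8: 23; Q=9: -53.
Profit is maximized at Q = 6. AVC there is 176/6 = €29.33 ≤ P, so producing beats shutting down (which would give -€178).

Q = 6; profit = €66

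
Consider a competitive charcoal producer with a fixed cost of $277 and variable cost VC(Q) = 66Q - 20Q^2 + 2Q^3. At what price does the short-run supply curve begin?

The firm shuts down when price falls below the minimum of average variable cost. AVC = VC/Q = 66 - 20Q + 2Q^2.
At the minimum of AVC, MC = AVC. MC = 66 - 40Q + 6Q^2; setting MC = AVC gives 4Q^2 - 20Q = 0, so Q = 5. min AVC = 16.
For P < $16 the firm produces nothing.

$16 per unit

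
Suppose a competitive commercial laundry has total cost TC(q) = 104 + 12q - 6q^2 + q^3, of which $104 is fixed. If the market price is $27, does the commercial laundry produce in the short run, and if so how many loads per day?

Produce at q = 5

From TC, MC = TC'(q) = 12 - 12q + 3q^2 and AVC = VC/q = 12 - 6q + q^2.
The AVC parabola has its vertex at q = 6/2 = 3, where AVC = 12 - 6·3 + 3^2 = $3.
Because $27 ≥ $3, revenue can cover variable cost; the firm operates.
Solving P = MC: -15 - 12q + 3q^2 = 0 ⇒ q = -1 or 5. On the upward-sloping branch, q* = 5.
Check: AVC at q = 5 is $7 ≤ P, so revenue covers variable cost.
Profit = P·q − TC = 27·5 − 139 = -$4, a loss, but smaller than the $104 fixed cost the firm would lose by shutting down.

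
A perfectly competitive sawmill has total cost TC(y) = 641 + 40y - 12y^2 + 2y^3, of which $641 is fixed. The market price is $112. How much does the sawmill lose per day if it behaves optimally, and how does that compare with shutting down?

AVC = 40 - 12y + 2y^2; min AVC = $22 at y = 3. Since P = $112 ≥ min AVC, the firm produces.
MC = 40 - 24y + 6y^2. Setting P = MC and taking the root on the rising branch gives y* = 6.
TR = 112·6 = 672. TC = 641 + 240 = 881. Profit = 672 − 881 = -$209.
Shutting down would mean losing the fixed cost of $641, so operating at a loss of $209 is better by $432.

Profit = -$209 at y = 6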